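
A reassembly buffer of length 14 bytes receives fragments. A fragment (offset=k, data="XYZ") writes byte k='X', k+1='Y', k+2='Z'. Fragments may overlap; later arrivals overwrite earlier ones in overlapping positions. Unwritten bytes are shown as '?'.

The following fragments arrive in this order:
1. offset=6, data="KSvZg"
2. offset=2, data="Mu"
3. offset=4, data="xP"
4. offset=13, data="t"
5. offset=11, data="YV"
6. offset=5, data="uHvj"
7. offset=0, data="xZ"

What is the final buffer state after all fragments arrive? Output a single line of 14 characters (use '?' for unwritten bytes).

Answer: xZMuxuHvjZgYVt

Derivation:
Fragment 1: offset=6 data="KSvZg" -> buffer=??????KSvZg???
Fragment 2: offset=2 data="Mu" -> buffer=??Mu??KSvZg???
Fragment 3: offset=4 data="xP" -> buffer=??MuxPKSvZg???
Fragment 4: offset=13 data="t" -> buffer=??MuxPKSvZg??t
Fragment 5: offset=11 data="YV" -> buffer=??MuxPKSvZgYVt
Fragment 6: offset=5 data="uHvj" -> buffer=??MuxuHvjZgYVt
Fragment 7: offset=0 data="xZ" -> buffer=xZMuxuHvjZgYVt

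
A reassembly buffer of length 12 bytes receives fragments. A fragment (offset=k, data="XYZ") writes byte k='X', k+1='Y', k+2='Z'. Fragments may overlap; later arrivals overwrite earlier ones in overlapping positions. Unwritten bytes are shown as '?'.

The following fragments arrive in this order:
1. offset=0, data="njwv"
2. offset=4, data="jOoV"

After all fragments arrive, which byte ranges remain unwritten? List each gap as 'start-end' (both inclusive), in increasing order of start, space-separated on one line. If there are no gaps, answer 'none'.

Fragment 1: offset=0 len=4
Fragment 2: offset=4 len=4
Gaps: 8-11

Answer: 8-11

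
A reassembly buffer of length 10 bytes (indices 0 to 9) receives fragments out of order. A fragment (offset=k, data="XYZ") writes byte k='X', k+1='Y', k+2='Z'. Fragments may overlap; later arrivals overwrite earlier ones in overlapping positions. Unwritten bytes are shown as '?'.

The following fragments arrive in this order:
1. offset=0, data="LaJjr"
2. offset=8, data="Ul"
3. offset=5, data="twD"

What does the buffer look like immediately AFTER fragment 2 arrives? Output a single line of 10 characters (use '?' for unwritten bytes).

Fragment 1: offset=0 data="LaJjr" -> buffer=LaJjr?????
Fragment 2: offset=8 data="Ul" -> buffer=LaJjr???Ul

Answer: LaJjr???Ul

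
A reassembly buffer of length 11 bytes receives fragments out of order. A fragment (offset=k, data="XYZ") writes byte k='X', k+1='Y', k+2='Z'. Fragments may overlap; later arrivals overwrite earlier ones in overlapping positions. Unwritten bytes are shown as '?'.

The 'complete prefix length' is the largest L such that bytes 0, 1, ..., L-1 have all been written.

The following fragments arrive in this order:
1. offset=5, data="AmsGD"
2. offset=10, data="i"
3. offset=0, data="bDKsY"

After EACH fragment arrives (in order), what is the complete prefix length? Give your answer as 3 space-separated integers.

Fragment 1: offset=5 data="AmsGD" -> buffer=?????AmsGD? -> prefix_len=0
Fragment 2: offset=10 data="i" -> buffer=?????AmsGDi -> prefix_len=0
Fragment 3: offset=0 data="bDKsY" -> buffer=bDKsYAmsGDi -> prefix_len=11

Answer: 0 0 11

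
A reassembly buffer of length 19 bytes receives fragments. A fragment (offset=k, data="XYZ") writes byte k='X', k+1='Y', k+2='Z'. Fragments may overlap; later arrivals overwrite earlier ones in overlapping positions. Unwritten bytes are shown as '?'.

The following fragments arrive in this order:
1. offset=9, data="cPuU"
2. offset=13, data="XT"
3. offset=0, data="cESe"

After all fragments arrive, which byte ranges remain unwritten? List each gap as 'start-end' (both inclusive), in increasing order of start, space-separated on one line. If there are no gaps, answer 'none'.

Fragment 1: offset=9 len=4
Fragment 2: offset=13 len=2
Fragment 3: offset=0 len=4
Gaps: 4-8 15-18

Answer: 4-8 15-18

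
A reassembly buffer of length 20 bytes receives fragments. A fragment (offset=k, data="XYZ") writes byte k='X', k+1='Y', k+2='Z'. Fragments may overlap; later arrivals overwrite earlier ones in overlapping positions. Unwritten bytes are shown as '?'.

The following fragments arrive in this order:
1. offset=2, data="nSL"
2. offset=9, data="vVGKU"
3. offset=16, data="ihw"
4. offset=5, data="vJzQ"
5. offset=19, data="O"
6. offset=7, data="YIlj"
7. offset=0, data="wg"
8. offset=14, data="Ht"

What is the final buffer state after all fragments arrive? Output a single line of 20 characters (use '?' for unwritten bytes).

Answer: wgnSLvJYIljGKUHtihwO

Derivation:
Fragment 1: offset=2 data="nSL" -> buffer=??nSL???????????????
Fragment 2: offset=9 data="vVGKU" -> buffer=??nSL????vVGKU??????
Fragment 3: offset=16 data="ihw" -> buffer=??nSL????vVGKU??ihw?
Fragment 4: offset=5 data="vJzQ" -> buffer=??nSLvJzQvVGKU??ihw?
Fragment 5: offset=19 data="O" -> buffer=??nSLvJzQvVGKU??ihwO
Fragment 6: offset=7 data="YIlj" -> buffer=??nSLvJYIljGKU??ihwO
Fragment 7: offset=0 data="wg" -> buffer=wgnSLvJYIljGKU??ihwO
Fragment 8: offset=14 data="Ht" -> buffer=wgnSLvJYIljGKUHtihwO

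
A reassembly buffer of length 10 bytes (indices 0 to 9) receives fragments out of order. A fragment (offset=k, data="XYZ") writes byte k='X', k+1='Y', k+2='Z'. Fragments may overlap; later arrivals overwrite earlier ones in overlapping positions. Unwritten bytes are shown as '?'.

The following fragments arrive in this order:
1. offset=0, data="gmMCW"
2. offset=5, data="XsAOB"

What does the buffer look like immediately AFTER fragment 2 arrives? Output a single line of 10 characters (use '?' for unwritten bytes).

Fragment 1: offset=0 data="gmMCW" -> buffer=gmMCW?????
Fragment 2: offset=5 data="XsAOB" -> buffer=gmMCWXsAOB

Answer: gmMCWXsAOB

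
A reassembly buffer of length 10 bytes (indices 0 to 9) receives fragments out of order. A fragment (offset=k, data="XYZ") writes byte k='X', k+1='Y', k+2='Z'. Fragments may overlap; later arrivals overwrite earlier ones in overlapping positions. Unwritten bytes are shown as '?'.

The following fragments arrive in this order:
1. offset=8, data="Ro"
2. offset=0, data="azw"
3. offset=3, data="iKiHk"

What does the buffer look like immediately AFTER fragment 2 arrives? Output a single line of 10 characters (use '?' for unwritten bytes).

Answer: azw?????Ro

Derivation:
Fragment 1: offset=8 data="Ro" -> buffer=????????Ro
Fragment 2: offset=0 data="azw" -> buffer=azw?????Ro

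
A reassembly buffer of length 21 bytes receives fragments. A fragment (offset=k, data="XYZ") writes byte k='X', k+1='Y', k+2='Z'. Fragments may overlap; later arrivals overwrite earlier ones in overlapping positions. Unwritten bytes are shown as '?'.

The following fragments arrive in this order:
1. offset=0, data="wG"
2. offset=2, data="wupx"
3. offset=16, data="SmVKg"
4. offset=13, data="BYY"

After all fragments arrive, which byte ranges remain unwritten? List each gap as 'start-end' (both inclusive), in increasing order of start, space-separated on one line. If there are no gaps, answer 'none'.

Fragment 1: offset=0 len=2
Fragment 2: offset=2 len=4
Fragment 3: offset=16 len=5
Fragment 4: offset=13 len=3
Gaps: 6-12

Answer: 6-12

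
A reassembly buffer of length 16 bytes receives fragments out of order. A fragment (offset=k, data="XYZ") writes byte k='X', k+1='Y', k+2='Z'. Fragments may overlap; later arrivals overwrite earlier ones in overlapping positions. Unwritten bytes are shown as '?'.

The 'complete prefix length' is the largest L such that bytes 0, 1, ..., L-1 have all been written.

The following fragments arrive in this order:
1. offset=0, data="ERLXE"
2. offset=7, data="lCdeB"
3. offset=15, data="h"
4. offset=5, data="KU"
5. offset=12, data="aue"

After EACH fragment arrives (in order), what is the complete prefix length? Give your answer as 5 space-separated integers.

Answer: 5 5 5 12 16

Derivation:
Fragment 1: offset=0 data="ERLXE" -> buffer=ERLXE??????????? -> prefix_len=5
Fragment 2: offset=7 data="lCdeB" -> buffer=ERLXE??lCdeB???? -> prefix_len=5
Fragment 3: offset=15 data="h" -> buffer=ERLXE??lCdeB???h -> prefix_len=5
Fragment 4: offset=5 data="KU" -> buffer=ERLXEKUlCdeB???h -> prefix_len=12
Fragment 5: offset=12 data="aue" -> buffer=ERLXEKUlCdeBaueh -> prefix_len=16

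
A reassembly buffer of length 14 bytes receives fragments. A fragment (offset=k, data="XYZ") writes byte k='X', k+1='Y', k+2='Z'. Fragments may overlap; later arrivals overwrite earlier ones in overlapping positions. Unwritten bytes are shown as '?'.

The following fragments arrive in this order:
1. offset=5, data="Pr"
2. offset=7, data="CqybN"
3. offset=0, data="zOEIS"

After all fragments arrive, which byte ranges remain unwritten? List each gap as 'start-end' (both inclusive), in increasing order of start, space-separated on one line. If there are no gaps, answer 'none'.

Answer: 12-13

Derivation:
Fragment 1: offset=5 len=2
Fragment 2: offset=7 len=5
Fragment 3: offset=0 len=5
Gaps: 12-13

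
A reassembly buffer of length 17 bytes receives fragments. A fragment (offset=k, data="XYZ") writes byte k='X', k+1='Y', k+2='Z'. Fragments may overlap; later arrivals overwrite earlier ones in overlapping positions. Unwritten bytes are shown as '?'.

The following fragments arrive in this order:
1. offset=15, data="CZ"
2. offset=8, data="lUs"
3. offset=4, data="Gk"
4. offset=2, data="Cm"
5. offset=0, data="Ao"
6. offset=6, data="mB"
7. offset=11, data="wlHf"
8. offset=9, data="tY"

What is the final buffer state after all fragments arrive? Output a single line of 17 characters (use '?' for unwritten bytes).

Answer: AoCmGkmBltYwlHfCZ

Derivation:
Fragment 1: offset=15 data="CZ" -> buffer=???????????????CZ
Fragment 2: offset=8 data="lUs" -> buffer=????????lUs????CZ
Fragment 3: offset=4 data="Gk" -> buffer=????Gk??lUs????CZ
Fragment 4: offset=2 data="Cm" -> buffer=??CmGk??lUs????CZ
Fragment 5: offset=0 data="Ao" -> buffer=AoCmGk??lUs????CZ
Fragment 6: offset=6 data="mB" -> buffer=AoCmGkmBlUs????CZ
Fragment 7: offset=11 data="wlHf" -> buffer=AoCmGkmBlUswlHfCZ
Fragment 8: offset=9 data="tY" -> buffer=AoCmGkmBltYwlHfCZ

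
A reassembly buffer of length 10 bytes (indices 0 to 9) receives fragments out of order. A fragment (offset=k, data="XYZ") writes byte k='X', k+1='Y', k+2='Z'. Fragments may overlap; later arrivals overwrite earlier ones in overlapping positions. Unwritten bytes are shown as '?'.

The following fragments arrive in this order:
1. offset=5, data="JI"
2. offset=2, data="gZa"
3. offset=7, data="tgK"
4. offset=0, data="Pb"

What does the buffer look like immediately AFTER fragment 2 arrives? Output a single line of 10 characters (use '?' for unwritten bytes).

Fragment 1: offset=5 data="JI" -> buffer=?????JI???
Fragment 2: offset=2 data="gZa" -> buffer=??gZaJI???

Answer: ??gZaJI???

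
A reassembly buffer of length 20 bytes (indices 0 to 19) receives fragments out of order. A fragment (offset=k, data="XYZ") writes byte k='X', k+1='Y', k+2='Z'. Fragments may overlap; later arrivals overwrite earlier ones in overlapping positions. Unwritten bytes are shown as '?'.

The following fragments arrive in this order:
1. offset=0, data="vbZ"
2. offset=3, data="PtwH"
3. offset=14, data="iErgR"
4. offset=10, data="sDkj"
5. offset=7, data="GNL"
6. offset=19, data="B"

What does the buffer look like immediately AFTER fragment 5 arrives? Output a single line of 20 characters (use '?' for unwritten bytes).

Fragment 1: offset=0 data="vbZ" -> buffer=vbZ?????????????????
Fragment 2: offset=3 data="PtwH" -> buffer=vbZPtwH?????????????
Fragment 3: offset=14 data="iErgR" -> buffer=vbZPtwH???????iErgR?
Fragment 4: offset=10 data="sDkj" -> buffer=vbZPtwH???sDkjiErgR?
Fragment 5: offset=7 data="GNL" -> buffer=vbZPtwHGNLsDkjiErgR?

Answer: vbZPtwHGNLsDkjiErgR?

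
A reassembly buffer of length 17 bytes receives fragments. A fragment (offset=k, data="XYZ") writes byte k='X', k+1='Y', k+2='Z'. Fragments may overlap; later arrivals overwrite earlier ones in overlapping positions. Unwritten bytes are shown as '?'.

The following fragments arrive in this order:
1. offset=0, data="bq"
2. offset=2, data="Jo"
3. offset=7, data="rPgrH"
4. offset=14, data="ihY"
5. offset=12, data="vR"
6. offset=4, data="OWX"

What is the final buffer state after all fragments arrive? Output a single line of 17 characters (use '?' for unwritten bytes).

Answer: bqJoOWXrPgrHvRihY

Derivation:
Fragment 1: offset=0 data="bq" -> buffer=bq???????????????
Fragment 2: offset=2 data="Jo" -> buffer=bqJo?????????????
Fragment 3: offset=7 data="rPgrH" -> buffer=bqJo???rPgrH?????
Fragment 4: offset=14 data="ihY" -> buffer=bqJo???rPgrH??ihY
Fragment 5: offset=12 data="vR" -> buffer=bqJo???rPgrHvRihY
Fragment 6: offset=4 data="OWX" -> buffer=bqJoOWXrPgrHvRihY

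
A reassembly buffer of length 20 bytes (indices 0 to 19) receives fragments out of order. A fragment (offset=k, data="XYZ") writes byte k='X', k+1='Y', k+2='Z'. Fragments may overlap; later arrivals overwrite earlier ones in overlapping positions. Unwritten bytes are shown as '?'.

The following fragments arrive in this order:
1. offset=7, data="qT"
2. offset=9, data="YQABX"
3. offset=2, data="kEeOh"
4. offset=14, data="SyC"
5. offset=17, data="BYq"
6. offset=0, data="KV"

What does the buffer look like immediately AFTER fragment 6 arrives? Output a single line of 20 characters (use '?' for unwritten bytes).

Answer: KVkEeOhqTYQABXSyCBYq

Derivation:
Fragment 1: offset=7 data="qT" -> buffer=???????qT???????????
Fragment 2: offset=9 data="YQABX" -> buffer=???????qTYQABX??????
Fragment 3: offset=2 data="kEeOh" -> buffer=??kEeOhqTYQABX??????
Fragment 4: offset=14 data="SyC" -> buffer=??kEeOhqTYQABXSyC???
Fragment 5: offset=17 data="BYq" -> buffer=??kEeOhqTYQABXSyCBYq
Fragment 6: offset=0 data="KV" -> buffer=KVkEeOhqTYQABXSyCBYq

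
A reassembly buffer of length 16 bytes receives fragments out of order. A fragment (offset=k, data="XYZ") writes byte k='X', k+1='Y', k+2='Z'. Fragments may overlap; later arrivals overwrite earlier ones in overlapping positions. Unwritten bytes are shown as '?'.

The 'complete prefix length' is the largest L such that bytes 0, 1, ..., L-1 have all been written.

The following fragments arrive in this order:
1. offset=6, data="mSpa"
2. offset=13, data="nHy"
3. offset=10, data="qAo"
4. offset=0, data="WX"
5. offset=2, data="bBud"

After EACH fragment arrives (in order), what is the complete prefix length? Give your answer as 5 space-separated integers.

Fragment 1: offset=6 data="mSpa" -> buffer=??????mSpa?????? -> prefix_len=0
Fragment 2: offset=13 data="nHy" -> buffer=??????mSpa???nHy -> prefix_len=0
Fragment 3: offset=10 data="qAo" -> buffer=??????mSpaqAonHy -> prefix_len=0
Fragment 4: offset=0 data="WX" -> buffer=WX????mSpaqAonHy -> prefix_len=2
Fragment 5: offset=2 data="bBud" -> buffer=WXbBudmSpaqAonHy -> prefix_len=16

Answer: 0 0 0 2 16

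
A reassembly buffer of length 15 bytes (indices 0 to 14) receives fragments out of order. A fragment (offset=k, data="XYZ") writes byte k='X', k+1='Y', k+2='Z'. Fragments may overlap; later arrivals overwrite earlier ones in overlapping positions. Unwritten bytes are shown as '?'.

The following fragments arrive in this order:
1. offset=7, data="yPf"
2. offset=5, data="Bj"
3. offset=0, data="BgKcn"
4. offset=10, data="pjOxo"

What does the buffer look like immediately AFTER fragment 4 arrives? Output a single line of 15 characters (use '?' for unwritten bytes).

Fragment 1: offset=7 data="yPf" -> buffer=???????yPf?????
Fragment 2: offset=5 data="Bj" -> buffer=?????BjyPf?????
Fragment 3: offset=0 data="BgKcn" -> buffer=BgKcnBjyPf?????
Fragment 4: offset=10 data="pjOxo" -> buffer=BgKcnBjyPfpjOxo

Answer: BgKcnBjyPfpjOxo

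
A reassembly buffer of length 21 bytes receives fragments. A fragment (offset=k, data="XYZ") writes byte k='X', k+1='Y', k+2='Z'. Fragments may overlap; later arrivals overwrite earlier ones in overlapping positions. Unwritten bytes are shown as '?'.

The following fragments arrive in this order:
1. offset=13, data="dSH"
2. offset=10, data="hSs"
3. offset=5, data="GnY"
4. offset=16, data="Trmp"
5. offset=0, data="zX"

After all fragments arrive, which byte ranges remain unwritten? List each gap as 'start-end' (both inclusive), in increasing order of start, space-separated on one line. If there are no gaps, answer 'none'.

Fragment 1: offset=13 len=3
Fragment 2: offset=10 len=3
Fragment 3: offset=5 len=3
Fragment 4: offset=16 len=4
Fragment 5: offset=0 len=2
Gaps: 2-4 8-9 20-20

Answer: 2-4 8-9 20-20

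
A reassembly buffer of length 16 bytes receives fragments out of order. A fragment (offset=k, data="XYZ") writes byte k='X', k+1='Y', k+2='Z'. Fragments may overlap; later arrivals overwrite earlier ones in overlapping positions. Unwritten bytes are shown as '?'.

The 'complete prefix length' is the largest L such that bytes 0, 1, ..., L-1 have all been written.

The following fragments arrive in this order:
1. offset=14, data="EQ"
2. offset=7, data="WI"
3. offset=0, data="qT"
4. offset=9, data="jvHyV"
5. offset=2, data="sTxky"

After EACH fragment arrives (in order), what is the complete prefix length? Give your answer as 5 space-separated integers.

Fragment 1: offset=14 data="EQ" -> buffer=??????????????EQ -> prefix_len=0
Fragment 2: offset=7 data="WI" -> buffer=???????WI?????EQ -> prefix_len=0
Fragment 3: offset=0 data="qT" -> buffer=qT?????WI?????EQ -> prefix_len=2
Fragment 4: offset=9 data="jvHyV" -> buffer=qT?????WIjvHyVEQ -> prefix_len=2
Fragment 5: offset=2 data="sTxky" -> buffer=qTsTxkyWIjvHyVEQ -> prefix_len=16

Answer: 0 0 2 2 16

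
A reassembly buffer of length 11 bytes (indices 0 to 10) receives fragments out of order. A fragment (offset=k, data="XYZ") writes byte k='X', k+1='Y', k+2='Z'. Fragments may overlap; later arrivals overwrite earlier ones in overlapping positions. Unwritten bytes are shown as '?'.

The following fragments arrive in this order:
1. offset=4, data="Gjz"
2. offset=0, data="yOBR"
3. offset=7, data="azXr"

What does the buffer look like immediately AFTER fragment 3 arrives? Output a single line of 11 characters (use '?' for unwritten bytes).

Answer: yOBRGjzazXr

Derivation:
Fragment 1: offset=4 data="Gjz" -> buffer=????Gjz????
Fragment 2: offset=0 data="yOBR" -> buffer=yOBRGjz????
Fragment 3: offset=7 data="azXr" -> buffer=yOBRGjzazXr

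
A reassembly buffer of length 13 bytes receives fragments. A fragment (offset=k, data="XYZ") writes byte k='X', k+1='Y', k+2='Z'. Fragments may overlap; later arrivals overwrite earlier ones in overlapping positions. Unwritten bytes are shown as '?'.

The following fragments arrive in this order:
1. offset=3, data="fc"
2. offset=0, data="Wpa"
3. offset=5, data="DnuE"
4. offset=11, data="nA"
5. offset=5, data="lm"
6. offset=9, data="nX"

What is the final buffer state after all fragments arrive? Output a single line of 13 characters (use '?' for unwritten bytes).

Fragment 1: offset=3 data="fc" -> buffer=???fc????????
Fragment 2: offset=0 data="Wpa" -> buffer=Wpafc????????
Fragment 3: offset=5 data="DnuE" -> buffer=WpafcDnuE????
Fragment 4: offset=11 data="nA" -> buffer=WpafcDnuE??nA
Fragment 5: offset=5 data="lm" -> buffer=WpafclmuE??nA
Fragment 6: offset=9 data="nX" -> buffer=WpafclmuEnXnA

Answer: WpafclmuEnXnA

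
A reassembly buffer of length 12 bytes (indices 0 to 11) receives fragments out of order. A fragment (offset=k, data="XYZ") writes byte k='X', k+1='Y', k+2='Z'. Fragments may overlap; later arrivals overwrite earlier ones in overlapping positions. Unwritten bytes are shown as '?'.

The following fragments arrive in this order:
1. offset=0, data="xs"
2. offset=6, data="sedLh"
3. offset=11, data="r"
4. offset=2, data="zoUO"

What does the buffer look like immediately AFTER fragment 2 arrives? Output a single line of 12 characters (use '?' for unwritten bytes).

Answer: xs????sedLh?

Derivation:
Fragment 1: offset=0 data="xs" -> buffer=xs??????????
Fragment 2: offset=6 data="sedLh" -> buffer=xs????sedLh?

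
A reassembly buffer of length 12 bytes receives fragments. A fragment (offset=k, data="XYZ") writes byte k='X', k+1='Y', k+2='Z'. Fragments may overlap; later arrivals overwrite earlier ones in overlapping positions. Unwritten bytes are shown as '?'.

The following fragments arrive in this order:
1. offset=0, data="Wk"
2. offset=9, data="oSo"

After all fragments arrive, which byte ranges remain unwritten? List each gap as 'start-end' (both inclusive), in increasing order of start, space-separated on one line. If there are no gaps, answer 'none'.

Answer: 2-8

Derivation:
Fragment 1: offset=0 len=2
Fragment 2: offset=9 len=3
Gaps: 2-8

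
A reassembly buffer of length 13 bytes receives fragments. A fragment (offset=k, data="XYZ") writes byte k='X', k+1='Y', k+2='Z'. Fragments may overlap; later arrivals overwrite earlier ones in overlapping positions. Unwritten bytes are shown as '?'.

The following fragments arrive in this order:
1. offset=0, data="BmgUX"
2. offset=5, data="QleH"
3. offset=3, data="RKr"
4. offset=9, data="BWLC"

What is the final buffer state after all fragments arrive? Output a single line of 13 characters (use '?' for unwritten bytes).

Fragment 1: offset=0 data="BmgUX" -> buffer=BmgUX????????
Fragment 2: offset=5 data="QleH" -> buffer=BmgUXQleH????
Fragment 3: offset=3 data="RKr" -> buffer=BmgRKrleH????
Fragment 4: offset=9 data="BWLC" -> buffer=BmgRKrleHBWLC

Answer: BmgRKrleHBWLC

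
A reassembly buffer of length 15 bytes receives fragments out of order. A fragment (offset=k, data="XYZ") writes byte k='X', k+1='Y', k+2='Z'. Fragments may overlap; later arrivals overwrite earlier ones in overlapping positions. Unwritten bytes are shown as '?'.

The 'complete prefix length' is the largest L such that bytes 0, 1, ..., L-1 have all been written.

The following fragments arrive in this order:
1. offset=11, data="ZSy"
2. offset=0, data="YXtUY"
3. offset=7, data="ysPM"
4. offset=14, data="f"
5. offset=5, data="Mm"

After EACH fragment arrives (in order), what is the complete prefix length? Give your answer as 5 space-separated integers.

Fragment 1: offset=11 data="ZSy" -> buffer=???????????ZSy? -> prefix_len=0
Fragment 2: offset=0 data="YXtUY" -> buffer=YXtUY??????ZSy? -> prefix_len=5
Fragment 3: offset=7 data="ysPM" -> buffer=YXtUY??ysPMZSy? -> prefix_len=5
Fragment 4: offset=14 data="f" -> buffer=YXtUY??ysPMZSyf -> prefix_len=5
Fragment 5: offset=5 data="Mm" -> buffer=YXtUYMmysPMZSyf -> prefix_len=15

Answer: 0 5 5 5 15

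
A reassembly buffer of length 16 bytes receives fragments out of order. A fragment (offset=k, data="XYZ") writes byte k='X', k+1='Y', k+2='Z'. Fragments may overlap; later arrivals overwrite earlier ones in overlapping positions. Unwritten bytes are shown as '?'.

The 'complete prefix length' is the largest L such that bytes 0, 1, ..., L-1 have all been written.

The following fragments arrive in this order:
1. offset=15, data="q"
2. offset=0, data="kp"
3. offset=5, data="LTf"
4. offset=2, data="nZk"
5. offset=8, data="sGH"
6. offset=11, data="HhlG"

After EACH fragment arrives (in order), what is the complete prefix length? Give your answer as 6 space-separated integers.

Fragment 1: offset=15 data="q" -> buffer=???????????????q -> prefix_len=0
Fragment 2: offset=0 data="kp" -> buffer=kp?????????????q -> prefix_len=2
Fragment 3: offset=5 data="LTf" -> buffer=kp???LTf???????q -> prefix_len=2
Fragment 4: offset=2 data="nZk" -> buffer=kpnZkLTf???????q -> prefix_len=8
Fragment 5: offset=8 data="sGH" -> buffer=kpnZkLTfsGH????q -> prefix_len=11
Fragment 6: offset=11 data="HhlG" -> buffer=kpnZkLTfsGHHhlGq -> prefix_len=16

Answer: 0 2 2 8 11 16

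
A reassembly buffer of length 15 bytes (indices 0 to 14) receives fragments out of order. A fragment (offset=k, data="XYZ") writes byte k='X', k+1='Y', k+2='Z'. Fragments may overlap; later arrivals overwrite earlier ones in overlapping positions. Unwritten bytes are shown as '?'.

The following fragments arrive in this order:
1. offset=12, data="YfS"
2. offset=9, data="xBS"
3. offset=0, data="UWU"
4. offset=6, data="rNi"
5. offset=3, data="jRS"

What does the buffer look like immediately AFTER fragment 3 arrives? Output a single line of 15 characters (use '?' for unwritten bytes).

Answer: UWU??????xBSYfS

Derivation:
Fragment 1: offset=12 data="YfS" -> buffer=????????????YfS
Fragment 2: offset=9 data="xBS" -> buffer=?????????xBSYfS
Fragment 3: offset=0 data="UWU" -> buffer=UWU??????xBSYfS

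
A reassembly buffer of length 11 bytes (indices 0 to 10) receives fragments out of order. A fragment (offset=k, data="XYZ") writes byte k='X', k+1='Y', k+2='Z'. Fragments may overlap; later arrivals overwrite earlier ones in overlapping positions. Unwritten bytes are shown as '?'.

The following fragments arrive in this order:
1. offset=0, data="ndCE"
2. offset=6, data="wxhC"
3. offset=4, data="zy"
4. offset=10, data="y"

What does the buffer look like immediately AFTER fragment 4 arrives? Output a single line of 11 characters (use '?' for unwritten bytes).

Answer: ndCEzywxhCy

Derivation:
Fragment 1: offset=0 data="ndCE" -> buffer=ndCE???????
Fragment 2: offset=6 data="wxhC" -> buffer=ndCE??wxhC?
Fragment 3: offset=4 data="zy" -> buffer=ndCEzywxhC?
Fragment 4: offset=10 data="y" -> buffer=ndCEzywxhCy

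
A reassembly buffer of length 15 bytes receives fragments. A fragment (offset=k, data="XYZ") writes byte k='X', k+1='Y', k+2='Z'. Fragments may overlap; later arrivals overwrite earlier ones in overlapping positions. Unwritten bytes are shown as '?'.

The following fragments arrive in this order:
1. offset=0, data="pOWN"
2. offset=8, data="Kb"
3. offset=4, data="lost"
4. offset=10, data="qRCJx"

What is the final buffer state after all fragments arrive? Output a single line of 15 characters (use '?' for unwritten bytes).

Fragment 1: offset=0 data="pOWN" -> buffer=pOWN???????????
Fragment 2: offset=8 data="Kb" -> buffer=pOWN????Kb?????
Fragment 3: offset=4 data="lost" -> buffer=pOWNlostKb?????
Fragment 4: offset=10 data="qRCJx" -> buffer=pOWNlostKbqRCJx

Answer: pOWNlostKbqRCJx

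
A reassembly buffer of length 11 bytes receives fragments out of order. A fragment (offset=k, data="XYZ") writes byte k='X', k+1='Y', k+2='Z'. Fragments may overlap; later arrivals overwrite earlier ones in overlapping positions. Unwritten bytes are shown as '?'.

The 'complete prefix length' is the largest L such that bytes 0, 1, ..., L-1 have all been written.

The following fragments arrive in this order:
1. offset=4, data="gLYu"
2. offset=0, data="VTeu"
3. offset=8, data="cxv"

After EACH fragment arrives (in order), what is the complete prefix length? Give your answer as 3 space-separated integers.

Answer: 0 8 11

Derivation:
Fragment 1: offset=4 data="gLYu" -> buffer=????gLYu??? -> prefix_len=0
Fragment 2: offset=0 data="VTeu" -> buffer=VTeugLYu??? -> prefix_len=8
Fragment 3: offset=8 data="cxv" -> buffer=VTeugLYucxv -> prefix_len=11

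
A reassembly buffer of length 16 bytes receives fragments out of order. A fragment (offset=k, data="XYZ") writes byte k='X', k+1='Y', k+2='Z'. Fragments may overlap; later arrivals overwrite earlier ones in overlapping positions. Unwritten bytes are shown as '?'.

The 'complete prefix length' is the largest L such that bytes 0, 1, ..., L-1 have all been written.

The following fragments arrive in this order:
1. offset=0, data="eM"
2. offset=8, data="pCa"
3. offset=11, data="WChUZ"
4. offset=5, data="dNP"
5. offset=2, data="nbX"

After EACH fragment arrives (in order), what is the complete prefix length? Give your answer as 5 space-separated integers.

Fragment 1: offset=0 data="eM" -> buffer=eM?????????????? -> prefix_len=2
Fragment 2: offset=8 data="pCa" -> buffer=eM??????pCa????? -> prefix_len=2
Fragment 3: offset=11 data="WChUZ" -> buffer=eM??????pCaWChUZ -> prefix_len=2
Fragment 4: offset=5 data="dNP" -> buffer=eM???dNPpCaWChUZ -> prefix_len=2
Fragment 5: offset=2 data="nbX" -> buffer=eMnbXdNPpCaWChUZ -> prefix_len=16

Answer: 2 2 2 2 16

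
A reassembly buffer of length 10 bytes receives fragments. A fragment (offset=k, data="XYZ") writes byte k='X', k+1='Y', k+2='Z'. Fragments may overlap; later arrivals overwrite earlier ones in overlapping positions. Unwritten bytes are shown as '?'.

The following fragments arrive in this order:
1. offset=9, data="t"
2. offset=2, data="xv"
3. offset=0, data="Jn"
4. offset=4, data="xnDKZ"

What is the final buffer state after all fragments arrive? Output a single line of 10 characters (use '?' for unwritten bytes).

Answer: JnxvxnDKZt

Derivation:
Fragment 1: offset=9 data="t" -> buffer=?????????t
Fragment 2: offset=2 data="xv" -> buffer=??xv?????t
Fragment 3: offset=0 data="Jn" -> buffer=Jnxv?????t
Fragment 4: offset=4 data="xnDKZ" -> buffer=JnxvxnDKZt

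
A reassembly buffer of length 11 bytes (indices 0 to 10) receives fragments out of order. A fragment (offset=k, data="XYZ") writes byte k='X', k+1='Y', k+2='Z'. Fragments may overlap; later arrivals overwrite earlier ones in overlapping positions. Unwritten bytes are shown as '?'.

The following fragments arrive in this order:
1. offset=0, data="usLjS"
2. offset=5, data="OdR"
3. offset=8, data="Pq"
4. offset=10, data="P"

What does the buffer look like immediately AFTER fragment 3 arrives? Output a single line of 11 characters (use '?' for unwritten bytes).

Fragment 1: offset=0 data="usLjS" -> buffer=usLjS??????
Fragment 2: offset=5 data="OdR" -> buffer=usLjSOdR???
Fragment 3: offset=8 data="Pq" -> buffer=usLjSOdRPq?

Answer: usLjSOdRPq?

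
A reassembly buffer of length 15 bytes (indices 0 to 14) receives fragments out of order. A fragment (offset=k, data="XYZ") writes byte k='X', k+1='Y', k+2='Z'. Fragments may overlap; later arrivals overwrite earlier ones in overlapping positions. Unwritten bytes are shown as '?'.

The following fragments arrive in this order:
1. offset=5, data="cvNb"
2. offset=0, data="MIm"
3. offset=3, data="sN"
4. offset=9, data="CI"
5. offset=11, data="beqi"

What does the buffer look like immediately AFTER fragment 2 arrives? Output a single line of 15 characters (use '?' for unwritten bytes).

Fragment 1: offset=5 data="cvNb" -> buffer=?????cvNb??????
Fragment 2: offset=0 data="MIm" -> buffer=MIm??cvNb??????

Answer: MIm??cvNb??????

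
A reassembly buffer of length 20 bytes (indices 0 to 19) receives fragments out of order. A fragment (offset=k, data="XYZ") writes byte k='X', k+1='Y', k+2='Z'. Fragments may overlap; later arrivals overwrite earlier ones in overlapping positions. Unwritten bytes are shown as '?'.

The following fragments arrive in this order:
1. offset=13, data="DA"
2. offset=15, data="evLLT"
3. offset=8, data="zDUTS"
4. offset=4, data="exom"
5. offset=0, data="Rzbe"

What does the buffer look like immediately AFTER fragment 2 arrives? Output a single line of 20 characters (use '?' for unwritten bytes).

Answer: ?????????????DAevLLT

Derivation:
Fragment 1: offset=13 data="DA" -> buffer=?????????????DA?????
Fragment 2: offset=15 data="evLLT" -> buffer=?????????????DAevLLT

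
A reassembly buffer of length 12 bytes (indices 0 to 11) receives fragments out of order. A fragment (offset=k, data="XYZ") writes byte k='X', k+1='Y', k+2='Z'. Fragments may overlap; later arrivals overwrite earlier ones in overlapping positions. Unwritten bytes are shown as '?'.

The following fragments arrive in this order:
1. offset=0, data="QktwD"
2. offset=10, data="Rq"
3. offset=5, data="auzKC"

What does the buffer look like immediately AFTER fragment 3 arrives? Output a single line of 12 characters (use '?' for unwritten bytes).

Answer: QktwDauzKCRq

Derivation:
Fragment 1: offset=0 data="QktwD" -> buffer=QktwD???????
Fragment 2: offset=10 data="Rq" -> buffer=QktwD?????Rq
Fragment 3: offset=5 data="auzKC" -> buffer=QktwDauzKCRq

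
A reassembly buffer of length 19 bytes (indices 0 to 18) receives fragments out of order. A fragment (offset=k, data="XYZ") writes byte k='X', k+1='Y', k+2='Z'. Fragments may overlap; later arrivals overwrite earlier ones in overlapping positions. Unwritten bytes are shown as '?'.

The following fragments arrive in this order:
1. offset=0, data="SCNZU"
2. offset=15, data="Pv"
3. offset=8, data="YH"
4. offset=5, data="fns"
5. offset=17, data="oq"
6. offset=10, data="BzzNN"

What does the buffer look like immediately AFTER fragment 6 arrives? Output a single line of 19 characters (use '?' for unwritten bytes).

Fragment 1: offset=0 data="SCNZU" -> buffer=SCNZU??????????????
Fragment 2: offset=15 data="Pv" -> buffer=SCNZU??????????Pv??
Fragment 3: offset=8 data="YH" -> buffer=SCNZU???YH?????Pv??
Fragment 4: offset=5 data="fns" -> buffer=SCNZUfnsYH?????Pv??
Fragment 5: offset=17 data="oq" -> buffer=SCNZUfnsYH?????Pvoq
Fragment 6: offset=10 data="BzzNN" -> buffer=SCNZUfnsYHBzzNNPvoq

Answer: SCNZUfnsYHBzzNNPvoq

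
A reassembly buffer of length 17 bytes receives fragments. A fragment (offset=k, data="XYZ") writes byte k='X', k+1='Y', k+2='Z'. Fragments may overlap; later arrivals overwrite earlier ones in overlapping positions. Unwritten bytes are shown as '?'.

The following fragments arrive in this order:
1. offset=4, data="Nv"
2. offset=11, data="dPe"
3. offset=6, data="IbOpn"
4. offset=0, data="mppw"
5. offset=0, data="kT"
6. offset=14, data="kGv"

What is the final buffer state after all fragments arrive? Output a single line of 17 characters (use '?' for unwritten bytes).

Answer: kTpwNvIbOpndPekGv

Derivation:
Fragment 1: offset=4 data="Nv" -> buffer=????Nv???????????
Fragment 2: offset=11 data="dPe" -> buffer=????Nv?????dPe???
Fragment 3: offset=6 data="IbOpn" -> buffer=????NvIbOpndPe???
Fragment 4: offset=0 data="mppw" -> buffer=mppwNvIbOpndPe???
Fragment 5: offset=0 data="kT" -> buffer=kTpwNvIbOpndPe???
Fragment 6: offset=14 data="kGv" -> buffer=kTpwNvIbOpndPekGv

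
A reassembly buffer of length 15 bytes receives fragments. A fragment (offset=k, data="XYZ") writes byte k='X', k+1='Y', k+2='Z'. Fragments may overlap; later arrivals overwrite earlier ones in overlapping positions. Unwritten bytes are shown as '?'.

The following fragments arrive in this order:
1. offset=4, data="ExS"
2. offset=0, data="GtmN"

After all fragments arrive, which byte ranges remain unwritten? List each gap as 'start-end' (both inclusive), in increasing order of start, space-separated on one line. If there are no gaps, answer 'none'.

Answer: 7-14

Derivation:
Fragment 1: offset=4 len=3
Fragment 2: offset=0 len=4
Gaps: 7-14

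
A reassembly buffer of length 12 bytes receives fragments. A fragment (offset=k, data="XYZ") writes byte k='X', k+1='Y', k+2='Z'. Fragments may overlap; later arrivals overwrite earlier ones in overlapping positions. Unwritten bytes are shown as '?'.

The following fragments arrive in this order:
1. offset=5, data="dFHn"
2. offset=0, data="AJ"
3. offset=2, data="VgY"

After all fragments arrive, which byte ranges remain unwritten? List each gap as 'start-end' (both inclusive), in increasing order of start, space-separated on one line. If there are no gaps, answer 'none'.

Fragment 1: offset=5 len=4
Fragment 2: offset=0 len=2
Fragment 3: offset=2 len=3
Gaps: 9-11

Answer: 9-11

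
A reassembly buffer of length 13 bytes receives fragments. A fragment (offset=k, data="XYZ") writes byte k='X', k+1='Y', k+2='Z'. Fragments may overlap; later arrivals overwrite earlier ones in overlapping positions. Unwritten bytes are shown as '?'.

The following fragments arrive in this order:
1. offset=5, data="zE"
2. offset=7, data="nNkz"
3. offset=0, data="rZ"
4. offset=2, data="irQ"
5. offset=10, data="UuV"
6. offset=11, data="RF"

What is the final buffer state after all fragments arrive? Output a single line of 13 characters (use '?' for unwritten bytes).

Fragment 1: offset=5 data="zE" -> buffer=?????zE??????
Fragment 2: offset=7 data="nNkz" -> buffer=?????zEnNkz??
Fragment 3: offset=0 data="rZ" -> buffer=rZ???zEnNkz??
Fragment 4: offset=2 data="irQ" -> buffer=rZirQzEnNkz??
Fragment 5: offset=10 data="UuV" -> buffer=rZirQzEnNkUuV
Fragment 6: offset=11 data="RF" -> buffer=rZirQzEnNkURF

Answer: rZirQzEnNkURF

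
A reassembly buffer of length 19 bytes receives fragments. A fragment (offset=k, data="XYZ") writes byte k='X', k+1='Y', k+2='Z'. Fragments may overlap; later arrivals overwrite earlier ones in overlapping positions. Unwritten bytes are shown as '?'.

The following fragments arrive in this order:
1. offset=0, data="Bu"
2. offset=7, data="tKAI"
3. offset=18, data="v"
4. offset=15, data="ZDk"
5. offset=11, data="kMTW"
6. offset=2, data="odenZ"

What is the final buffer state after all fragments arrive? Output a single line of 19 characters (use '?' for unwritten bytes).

Fragment 1: offset=0 data="Bu" -> buffer=Bu?????????????????
Fragment 2: offset=7 data="tKAI" -> buffer=Bu?????tKAI????????
Fragment 3: offset=18 data="v" -> buffer=Bu?????tKAI???????v
Fragment 4: offset=15 data="ZDk" -> buffer=Bu?????tKAI????ZDkv
Fragment 5: offset=11 data="kMTW" -> buffer=Bu?????tKAIkMTWZDkv
Fragment 6: offset=2 data="odenZ" -> buffer=BuodenZtKAIkMTWZDkv

Answer: BuodenZtKAIkMTWZDkv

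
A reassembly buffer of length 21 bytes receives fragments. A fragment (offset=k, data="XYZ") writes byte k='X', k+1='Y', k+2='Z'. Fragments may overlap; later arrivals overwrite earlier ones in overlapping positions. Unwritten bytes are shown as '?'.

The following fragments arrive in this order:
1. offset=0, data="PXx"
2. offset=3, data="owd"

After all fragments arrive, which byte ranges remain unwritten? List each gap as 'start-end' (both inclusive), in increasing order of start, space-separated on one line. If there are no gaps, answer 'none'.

Answer: 6-20

Derivation:
Fragment 1: offset=0 len=3
Fragment 2: offset=3 len=3
Gaps: 6-20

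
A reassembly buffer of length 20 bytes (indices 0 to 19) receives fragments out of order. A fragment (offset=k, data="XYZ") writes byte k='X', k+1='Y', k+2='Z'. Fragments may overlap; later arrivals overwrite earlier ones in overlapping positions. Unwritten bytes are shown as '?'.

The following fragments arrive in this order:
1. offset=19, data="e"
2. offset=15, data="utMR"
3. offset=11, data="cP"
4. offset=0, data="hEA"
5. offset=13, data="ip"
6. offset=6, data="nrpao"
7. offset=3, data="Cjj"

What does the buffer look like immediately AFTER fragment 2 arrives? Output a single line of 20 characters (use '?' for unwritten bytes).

Answer: ???????????????utMRe

Derivation:
Fragment 1: offset=19 data="e" -> buffer=???????????????????e
Fragment 2: offset=15 data="utMR" -> buffer=???????????????utMRe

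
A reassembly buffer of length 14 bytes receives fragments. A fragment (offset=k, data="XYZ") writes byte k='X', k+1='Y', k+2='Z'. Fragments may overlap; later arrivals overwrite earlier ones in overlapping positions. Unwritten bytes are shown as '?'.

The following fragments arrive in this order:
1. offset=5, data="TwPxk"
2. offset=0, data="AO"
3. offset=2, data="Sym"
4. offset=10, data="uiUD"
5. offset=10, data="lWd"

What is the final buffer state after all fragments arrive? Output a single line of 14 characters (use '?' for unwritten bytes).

Fragment 1: offset=5 data="TwPxk" -> buffer=?????TwPxk????
Fragment 2: offset=0 data="AO" -> buffer=AO???TwPxk????
Fragment 3: offset=2 data="Sym" -> buffer=AOSymTwPxk????
Fragment 4: offset=10 data="uiUD" -> buffer=AOSymTwPxkuiUD
Fragment 5: offset=10 data="lWd" -> buffer=AOSymTwPxklWdD

Answer: AOSymTwPxklWdD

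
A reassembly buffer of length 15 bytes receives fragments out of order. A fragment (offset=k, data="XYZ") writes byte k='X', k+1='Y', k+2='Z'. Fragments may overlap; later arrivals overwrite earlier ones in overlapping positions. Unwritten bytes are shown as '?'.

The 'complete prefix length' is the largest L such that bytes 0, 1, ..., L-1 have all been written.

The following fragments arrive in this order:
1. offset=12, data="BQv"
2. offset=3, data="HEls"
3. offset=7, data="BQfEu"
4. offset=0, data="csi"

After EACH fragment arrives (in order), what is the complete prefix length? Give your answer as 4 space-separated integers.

Fragment 1: offset=12 data="BQv" -> buffer=????????????BQv -> prefix_len=0
Fragment 2: offset=3 data="HEls" -> buffer=???HEls?????BQv -> prefix_len=0
Fragment 3: offset=7 data="BQfEu" -> buffer=???HElsBQfEuBQv -> prefix_len=0
Fragment 4: offset=0 data="csi" -> buffer=csiHElsBQfEuBQv -> prefix_len=15

Answer: 0 0 0 15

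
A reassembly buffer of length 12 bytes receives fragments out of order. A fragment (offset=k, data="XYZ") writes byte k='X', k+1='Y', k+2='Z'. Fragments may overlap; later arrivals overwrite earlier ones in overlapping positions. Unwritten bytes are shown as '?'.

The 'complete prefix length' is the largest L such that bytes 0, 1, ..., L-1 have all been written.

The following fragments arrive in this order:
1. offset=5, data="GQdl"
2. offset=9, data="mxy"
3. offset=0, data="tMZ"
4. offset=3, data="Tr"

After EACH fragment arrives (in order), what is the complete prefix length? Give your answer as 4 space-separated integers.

Fragment 1: offset=5 data="GQdl" -> buffer=?????GQdl??? -> prefix_len=0
Fragment 2: offset=9 data="mxy" -> buffer=?????GQdlmxy -> prefix_len=0
Fragment 3: offset=0 data="tMZ" -> buffer=tMZ??GQdlmxy -> prefix_len=3
Fragment 4: offset=3 data="Tr" -> buffer=tMZTrGQdlmxy -> prefix_len=12

Answer: 0 0 3 12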